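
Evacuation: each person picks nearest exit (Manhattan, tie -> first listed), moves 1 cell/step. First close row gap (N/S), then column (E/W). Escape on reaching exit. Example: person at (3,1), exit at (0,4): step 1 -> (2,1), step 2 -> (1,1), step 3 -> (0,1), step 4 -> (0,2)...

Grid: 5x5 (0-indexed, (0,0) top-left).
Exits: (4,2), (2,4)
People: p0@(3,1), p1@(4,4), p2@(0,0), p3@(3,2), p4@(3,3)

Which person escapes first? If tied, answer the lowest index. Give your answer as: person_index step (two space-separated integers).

Answer: 3 1

Derivation:
Step 1: p0:(3,1)->(4,1) | p1:(4,4)->(4,3) | p2:(0,0)->(1,0) | p3:(3,2)->(4,2)->EXIT | p4:(3,3)->(4,3)
Step 2: p0:(4,1)->(4,2)->EXIT | p1:(4,3)->(4,2)->EXIT | p2:(1,0)->(2,0) | p3:escaped | p4:(4,3)->(4,2)->EXIT
Step 3: p0:escaped | p1:escaped | p2:(2,0)->(3,0) | p3:escaped | p4:escaped
Step 4: p0:escaped | p1:escaped | p2:(3,0)->(4,0) | p3:escaped | p4:escaped
Step 5: p0:escaped | p1:escaped | p2:(4,0)->(4,1) | p3:escaped | p4:escaped
Step 6: p0:escaped | p1:escaped | p2:(4,1)->(4,2)->EXIT | p3:escaped | p4:escaped
Exit steps: [2, 2, 6, 1, 2]
First to escape: p3 at step 1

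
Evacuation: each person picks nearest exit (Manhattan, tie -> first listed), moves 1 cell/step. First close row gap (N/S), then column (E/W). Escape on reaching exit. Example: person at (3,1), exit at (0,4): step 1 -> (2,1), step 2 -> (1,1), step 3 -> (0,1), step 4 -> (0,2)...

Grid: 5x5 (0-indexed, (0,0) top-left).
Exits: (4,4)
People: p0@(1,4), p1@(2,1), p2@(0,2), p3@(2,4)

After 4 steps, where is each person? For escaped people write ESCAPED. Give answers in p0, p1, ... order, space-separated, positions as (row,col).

Step 1: p0:(1,4)->(2,4) | p1:(2,1)->(3,1) | p2:(0,2)->(1,2) | p3:(2,4)->(3,4)
Step 2: p0:(2,4)->(3,4) | p1:(3,1)->(4,1) | p2:(1,2)->(2,2) | p3:(3,4)->(4,4)->EXIT
Step 3: p0:(3,4)->(4,4)->EXIT | p1:(4,1)->(4,2) | p2:(2,2)->(3,2) | p3:escaped
Step 4: p0:escaped | p1:(4,2)->(4,3) | p2:(3,2)->(4,2) | p3:escaped

ESCAPED (4,3) (4,2) ESCAPED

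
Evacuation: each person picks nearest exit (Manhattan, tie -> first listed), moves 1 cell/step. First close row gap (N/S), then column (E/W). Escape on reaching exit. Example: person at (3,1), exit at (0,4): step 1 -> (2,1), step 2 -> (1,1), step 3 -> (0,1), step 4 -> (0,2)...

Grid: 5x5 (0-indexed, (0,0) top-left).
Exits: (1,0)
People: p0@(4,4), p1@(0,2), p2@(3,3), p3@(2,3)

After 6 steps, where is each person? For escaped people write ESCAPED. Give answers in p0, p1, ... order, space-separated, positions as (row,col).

Step 1: p0:(4,4)->(3,4) | p1:(0,2)->(1,2) | p2:(3,3)->(2,3) | p3:(2,3)->(1,3)
Step 2: p0:(3,4)->(2,4) | p1:(1,2)->(1,1) | p2:(2,3)->(1,3) | p3:(1,3)->(1,2)
Step 3: p0:(2,4)->(1,4) | p1:(1,1)->(1,0)->EXIT | p2:(1,3)->(1,2) | p3:(1,2)->(1,1)
Step 4: p0:(1,4)->(1,3) | p1:escaped | p2:(1,2)->(1,1) | p3:(1,1)->(1,0)->EXIT
Step 5: p0:(1,3)->(1,2) | p1:escaped | p2:(1,1)->(1,0)->EXIT | p3:escaped
Step 6: p0:(1,2)->(1,1) | p1:escaped | p2:escaped | p3:escaped

(1,1) ESCAPED ESCAPED ESCAPED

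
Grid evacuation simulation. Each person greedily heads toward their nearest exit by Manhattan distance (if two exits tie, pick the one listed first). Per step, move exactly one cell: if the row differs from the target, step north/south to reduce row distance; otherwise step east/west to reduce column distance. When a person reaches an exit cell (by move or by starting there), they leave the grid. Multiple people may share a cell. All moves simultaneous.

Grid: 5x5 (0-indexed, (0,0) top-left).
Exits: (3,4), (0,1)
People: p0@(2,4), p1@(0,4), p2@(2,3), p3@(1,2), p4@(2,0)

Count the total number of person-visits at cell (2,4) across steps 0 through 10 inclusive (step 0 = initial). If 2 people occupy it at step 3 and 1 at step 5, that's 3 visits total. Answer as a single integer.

Step 0: p0@(2,4) p1@(0,4) p2@(2,3) p3@(1,2) p4@(2,0) -> at (2,4): 1 [p0], cum=1
Step 1: p0@ESC p1@(1,4) p2@(3,3) p3@(0,2) p4@(1,0) -> at (2,4): 0 [-], cum=1
Step 2: p0@ESC p1@(2,4) p2@ESC p3@ESC p4@(0,0) -> at (2,4): 1 [p1], cum=2
Step 3: p0@ESC p1@ESC p2@ESC p3@ESC p4@ESC -> at (2,4): 0 [-], cum=2
Total visits = 2

Answer: 2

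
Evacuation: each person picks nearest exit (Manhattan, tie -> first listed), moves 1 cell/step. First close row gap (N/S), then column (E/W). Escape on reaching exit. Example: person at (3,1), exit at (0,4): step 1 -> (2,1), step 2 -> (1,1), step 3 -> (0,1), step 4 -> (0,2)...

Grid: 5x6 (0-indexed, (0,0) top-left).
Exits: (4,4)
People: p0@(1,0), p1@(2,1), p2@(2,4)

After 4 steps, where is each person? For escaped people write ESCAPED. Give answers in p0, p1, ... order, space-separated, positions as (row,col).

Step 1: p0:(1,0)->(2,0) | p1:(2,1)->(3,1) | p2:(2,4)->(3,4)
Step 2: p0:(2,0)->(3,0) | p1:(3,1)->(4,1) | p2:(3,4)->(4,4)->EXIT
Step 3: p0:(3,0)->(4,0) | p1:(4,1)->(4,2) | p2:escaped
Step 4: p0:(4,0)->(4,1) | p1:(4,2)->(4,3) | p2:escaped

(4,1) (4,3) ESCAPED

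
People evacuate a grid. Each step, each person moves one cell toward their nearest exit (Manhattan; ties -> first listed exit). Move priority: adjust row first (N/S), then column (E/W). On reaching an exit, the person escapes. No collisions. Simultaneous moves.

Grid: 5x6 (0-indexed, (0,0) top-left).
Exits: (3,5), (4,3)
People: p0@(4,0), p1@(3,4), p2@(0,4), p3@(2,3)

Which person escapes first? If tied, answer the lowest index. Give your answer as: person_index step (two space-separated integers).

Step 1: p0:(4,0)->(4,1) | p1:(3,4)->(3,5)->EXIT | p2:(0,4)->(1,4) | p3:(2,3)->(3,3)
Step 2: p0:(4,1)->(4,2) | p1:escaped | p2:(1,4)->(2,4) | p3:(3,3)->(4,3)->EXIT
Step 3: p0:(4,2)->(4,3)->EXIT | p1:escaped | p2:(2,4)->(3,4) | p3:escaped
Step 4: p0:escaped | p1:escaped | p2:(3,4)->(3,5)->EXIT | p3:escaped
Exit steps: [3, 1, 4, 2]
First to escape: p1 at step 1

Answer: 1 1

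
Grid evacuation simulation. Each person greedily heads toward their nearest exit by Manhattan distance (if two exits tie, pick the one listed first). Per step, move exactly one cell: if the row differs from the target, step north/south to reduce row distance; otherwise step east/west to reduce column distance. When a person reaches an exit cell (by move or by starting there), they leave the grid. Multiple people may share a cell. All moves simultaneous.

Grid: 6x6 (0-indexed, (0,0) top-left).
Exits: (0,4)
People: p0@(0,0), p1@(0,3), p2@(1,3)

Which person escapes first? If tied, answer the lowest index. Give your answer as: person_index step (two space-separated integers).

Step 1: p0:(0,0)->(0,1) | p1:(0,3)->(0,4)->EXIT | p2:(1,3)->(0,3)
Step 2: p0:(0,1)->(0,2) | p1:escaped | p2:(0,3)->(0,4)->EXIT
Step 3: p0:(0,2)->(0,3) | p1:escaped | p2:escaped
Step 4: p0:(0,3)->(0,4)->EXIT | p1:escaped | p2:escaped
Exit steps: [4, 1, 2]
First to escape: p1 at step 1

Answer: 1 1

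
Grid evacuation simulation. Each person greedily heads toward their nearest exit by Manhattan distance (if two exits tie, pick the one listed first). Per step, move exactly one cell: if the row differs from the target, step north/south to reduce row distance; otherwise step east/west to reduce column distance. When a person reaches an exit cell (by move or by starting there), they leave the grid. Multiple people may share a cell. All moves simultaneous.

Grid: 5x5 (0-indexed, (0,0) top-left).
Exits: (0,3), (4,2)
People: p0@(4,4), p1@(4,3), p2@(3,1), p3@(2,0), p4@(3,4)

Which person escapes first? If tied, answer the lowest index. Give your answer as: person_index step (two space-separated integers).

Answer: 1 1

Derivation:
Step 1: p0:(4,4)->(4,3) | p1:(4,3)->(4,2)->EXIT | p2:(3,1)->(4,1) | p3:(2,0)->(3,0) | p4:(3,4)->(4,4)
Step 2: p0:(4,3)->(4,2)->EXIT | p1:escaped | p2:(4,1)->(4,2)->EXIT | p3:(3,0)->(4,0) | p4:(4,4)->(4,3)
Step 3: p0:escaped | p1:escaped | p2:escaped | p3:(4,0)->(4,1) | p4:(4,3)->(4,2)->EXIT
Step 4: p0:escaped | p1:escaped | p2:escaped | p3:(4,1)->(4,2)->EXIT | p4:escaped
Exit steps: [2, 1, 2, 4, 3]
First to escape: p1 at step 1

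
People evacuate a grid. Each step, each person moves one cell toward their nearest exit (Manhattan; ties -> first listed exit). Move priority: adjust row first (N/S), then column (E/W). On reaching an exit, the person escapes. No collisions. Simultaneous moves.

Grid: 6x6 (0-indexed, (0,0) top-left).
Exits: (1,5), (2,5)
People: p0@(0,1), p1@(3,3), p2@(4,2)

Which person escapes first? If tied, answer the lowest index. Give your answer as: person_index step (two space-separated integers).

Step 1: p0:(0,1)->(1,1) | p1:(3,3)->(2,3) | p2:(4,2)->(3,2)
Step 2: p0:(1,1)->(1,2) | p1:(2,3)->(2,4) | p2:(3,2)->(2,2)
Step 3: p0:(1,2)->(1,3) | p1:(2,4)->(2,5)->EXIT | p2:(2,2)->(2,3)
Step 4: p0:(1,3)->(1,4) | p1:escaped | p2:(2,3)->(2,4)
Step 5: p0:(1,4)->(1,5)->EXIT | p1:escaped | p2:(2,4)->(2,5)->EXIT
Exit steps: [5, 3, 5]
First to escape: p1 at step 3

Answer: 1 3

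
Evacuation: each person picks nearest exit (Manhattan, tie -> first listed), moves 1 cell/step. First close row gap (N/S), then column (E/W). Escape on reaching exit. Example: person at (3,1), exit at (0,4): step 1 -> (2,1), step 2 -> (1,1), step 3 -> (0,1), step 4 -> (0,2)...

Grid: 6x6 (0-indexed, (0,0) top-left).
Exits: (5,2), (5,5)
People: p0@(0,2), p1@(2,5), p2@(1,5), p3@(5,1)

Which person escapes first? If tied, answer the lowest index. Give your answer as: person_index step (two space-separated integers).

Answer: 3 1

Derivation:
Step 1: p0:(0,2)->(1,2) | p1:(2,5)->(3,5) | p2:(1,5)->(2,5) | p3:(5,1)->(5,2)->EXIT
Step 2: p0:(1,2)->(2,2) | p1:(3,5)->(4,5) | p2:(2,5)->(3,5) | p3:escaped
Step 3: p0:(2,2)->(3,2) | p1:(4,5)->(5,5)->EXIT | p2:(3,5)->(4,5) | p3:escaped
Step 4: p0:(3,2)->(4,2) | p1:escaped | p2:(4,5)->(5,5)->EXIT | p3:escaped
Step 5: p0:(4,2)->(5,2)->EXIT | p1:escaped | p2:escaped | p3:escaped
Exit steps: [5, 3, 4, 1]
First to escape: p3 at step 1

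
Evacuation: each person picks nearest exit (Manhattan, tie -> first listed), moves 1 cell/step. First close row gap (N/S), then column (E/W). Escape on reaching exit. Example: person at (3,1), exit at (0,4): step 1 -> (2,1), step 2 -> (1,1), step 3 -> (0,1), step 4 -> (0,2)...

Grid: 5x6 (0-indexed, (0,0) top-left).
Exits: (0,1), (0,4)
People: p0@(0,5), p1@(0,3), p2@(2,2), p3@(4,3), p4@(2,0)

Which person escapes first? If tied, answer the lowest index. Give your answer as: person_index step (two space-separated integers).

Answer: 0 1

Derivation:
Step 1: p0:(0,5)->(0,4)->EXIT | p1:(0,3)->(0,4)->EXIT | p2:(2,2)->(1,2) | p3:(4,3)->(3,3) | p4:(2,0)->(1,0)
Step 2: p0:escaped | p1:escaped | p2:(1,2)->(0,2) | p3:(3,3)->(2,3) | p4:(1,0)->(0,0)
Step 3: p0:escaped | p1:escaped | p2:(0,2)->(0,1)->EXIT | p3:(2,3)->(1,3) | p4:(0,0)->(0,1)->EXIT
Step 4: p0:escaped | p1:escaped | p2:escaped | p3:(1,3)->(0,3) | p4:escaped
Step 5: p0:escaped | p1:escaped | p2:escaped | p3:(0,3)->(0,4)->EXIT | p4:escaped
Exit steps: [1, 1, 3, 5, 3]
First to escape: p0 at step 1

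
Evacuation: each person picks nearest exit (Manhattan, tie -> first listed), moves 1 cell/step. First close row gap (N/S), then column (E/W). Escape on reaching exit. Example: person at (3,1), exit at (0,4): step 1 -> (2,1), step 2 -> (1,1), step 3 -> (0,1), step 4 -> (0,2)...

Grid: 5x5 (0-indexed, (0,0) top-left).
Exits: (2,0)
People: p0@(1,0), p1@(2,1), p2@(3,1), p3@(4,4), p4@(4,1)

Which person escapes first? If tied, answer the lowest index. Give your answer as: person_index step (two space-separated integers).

Answer: 0 1

Derivation:
Step 1: p0:(1,0)->(2,0)->EXIT | p1:(2,1)->(2,0)->EXIT | p2:(3,1)->(2,1) | p3:(4,4)->(3,4) | p4:(4,1)->(3,1)
Step 2: p0:escaped | p1:escaped | p2:(2,1)->(2,0)->EXIT | p3:(3,4)->(2,4) | p4:(3,1)->(2,1)
Step 3: p0:escaped | p1:escaped | p2:escaped | p3:(2,4)->(2,3) | p4:(2,1)->(2,0)->EXIT
Step 4: p0:escaped | p1:escaped | p2:escaped | p3:(2,3)->(2,2) | p4:escaped
Step 5: p0:escaped | p1:escaped | p2:escaped | p3:(2,2)->(2,1) | p4:escaped
Step 6: p0:escaped | p1:escaped | p2:escaped | p3:(2,1)->(2,0)->EXIT | p4:escaped
Exit steps: [1, 1, 2, 6, 3]
First to escape: p0 at step 1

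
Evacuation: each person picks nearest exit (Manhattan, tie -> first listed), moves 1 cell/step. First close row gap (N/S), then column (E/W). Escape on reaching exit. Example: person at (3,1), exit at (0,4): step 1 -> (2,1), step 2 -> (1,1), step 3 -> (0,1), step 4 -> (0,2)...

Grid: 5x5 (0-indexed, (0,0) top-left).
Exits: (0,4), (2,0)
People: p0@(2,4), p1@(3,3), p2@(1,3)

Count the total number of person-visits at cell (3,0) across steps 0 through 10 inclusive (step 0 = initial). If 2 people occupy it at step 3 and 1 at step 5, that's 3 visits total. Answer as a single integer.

Step 0: p0@(2,4) p1@(3,3) p2@(1,3) -> at (3,0): 0 [-], cum=0
Step 1: p0@(1,4) p1@(2,3) p2@(0,3) -> at (3,0): 0 [-], cum=0
Step 2: p0@ESC p1@(1,3) p2@ESC -> at (3,0): 0 [-], cum=0
Step 3: p0@ESC p1@(0,3) p2@ESC -> at (3,0): 0 [-], cum=0
Step 4: p0@ESC p1@ESC p2@ESC -> at (3,0): 0 [-], cum=0
Total visits = 0

Answer: 0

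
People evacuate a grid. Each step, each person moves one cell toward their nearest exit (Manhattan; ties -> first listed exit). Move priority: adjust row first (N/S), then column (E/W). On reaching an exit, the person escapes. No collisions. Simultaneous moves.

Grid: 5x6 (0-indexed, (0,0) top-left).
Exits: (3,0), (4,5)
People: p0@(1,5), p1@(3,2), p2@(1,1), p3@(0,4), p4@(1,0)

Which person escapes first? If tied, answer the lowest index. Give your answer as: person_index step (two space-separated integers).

Answer: 1 2

Derivation:
Step 1: p0:(1,5)->(2,5) | p1:(3,2)->(3,1) | p2:(1,1)->(2,1) | p3:(0,4)->(1,4) | p4:(1,0)->(2,0)
Step 2: p0:(2,5)->(3,5) | p1:(3,1)->(3,0)->EXIT | p2:(2,1)->(3,1) | p3:(1,4)->(2,4) | p4:(2,0)->(3,0)->EXIT
Step 3: p0:(3,5)->(4,5)->EXIT | p1:escaped | p2:(3,1)->(3,0)->EXIT | p3:(2,4)->(3,4) | p4:escaped
Step 4: p0:escaped | p1:escaped | p2:escaped | p3:(3,4)->(4,4) | p4:escaped
Step 5: p0:escaped | p1:escaped | p2:escaped | p3:(4,4)->(4,5)->EXIT | p4:escaped
Exit steps: [3, 2, 3, 5, 2]
First to escape: p1 at step 2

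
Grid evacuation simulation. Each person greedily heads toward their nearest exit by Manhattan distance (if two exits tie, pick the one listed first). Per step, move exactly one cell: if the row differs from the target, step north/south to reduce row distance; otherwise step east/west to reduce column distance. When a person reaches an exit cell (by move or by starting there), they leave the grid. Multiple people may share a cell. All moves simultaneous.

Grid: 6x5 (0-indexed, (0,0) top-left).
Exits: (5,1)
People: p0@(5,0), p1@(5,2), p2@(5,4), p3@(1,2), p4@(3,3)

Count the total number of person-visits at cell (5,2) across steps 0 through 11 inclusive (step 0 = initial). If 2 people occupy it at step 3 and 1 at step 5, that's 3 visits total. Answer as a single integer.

Answer: 4

Derivation:
Step 0: p0@(5,0) p1@(5,2) p2@(5,4) p3@(1,2) p4@(3,3) -> at (5,2): 1 [p1], cum=1
Step 1: p0@ESC p1@ESC p2@(5,3) p3@(2,2) p4@(4,3) -> at (5,2): 0 [-], cum=1
Step 2: p0@ESC p1@ESC p2@(5,2) p3@(3,2) p4@(5,3) -> at (5,2): 1 [p2], cum=2
Step 3: p0@ESC p1@ESC p2@ESC p3@(4,2) p4@(5,2) -> at (5,2): 1 [p4], cum=3
Step 4: p0@ESC p1@ESC p2@ESC p3@(5,2) p4@ESC -> at (5,2): 1 [p3], cum=4
Step 5: p0@ESC p1@ESC p2@ESC p3@ESC p4@ESC -> at (5,2): 0 [-], cum=4
Total visits = 4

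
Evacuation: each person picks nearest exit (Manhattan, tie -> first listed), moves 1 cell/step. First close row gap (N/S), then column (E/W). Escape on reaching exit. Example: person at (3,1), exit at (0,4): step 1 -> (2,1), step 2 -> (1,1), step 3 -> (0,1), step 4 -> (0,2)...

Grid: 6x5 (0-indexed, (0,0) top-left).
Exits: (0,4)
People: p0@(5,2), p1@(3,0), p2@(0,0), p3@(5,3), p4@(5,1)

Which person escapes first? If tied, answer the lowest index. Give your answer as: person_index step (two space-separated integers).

Answer: 2 4

Derivation:
Step 1: p0:(5,2)->(4,2) | p1:(3,0)->(2,0) | p2:(0,0)->(0,1) | p3:(5,3)->(4,3) | p4:(5,1)->(4,1)
Step 2: p0:(4,2)->(3,2) | p1:(2,0)->(1,0) | p2:(0,1)->(0,2) | p3:(4,3)->(3,3) | p4:(4,1)->(3,1)
Step 3: p0:(3,2)->(2,2) | p1:(1,0)->(0,0) | p2:(0,2)->(0,3) | p3:(3,3)->(2,3) | p4:(3,1)->(2,1)
Step 4: p0:(2,2)->(1,2) | p1:(0,0)->(0,1) | p2:(0,3)->(0,4)->EXIT | p3:(2,3)->(1,3) | p4:(2,1)->(1,1)
Step 5: p0:(1,2)->(0,2) | p1:(0,1)->(0,2) | p2:escaped | p3:(1,3)->(0,3) | p4:(1,1)->(0,1)
Step 6: p0:(0,2)->(0,3) | p1:(0,2)->(0,3) | p2:escaped | p3:(0,3)->(0,4)->EXIT | p4:(0,1)->(0,2)
Step 7: p0:(0,3)->(0,4)->EXIT | p1:(0,3)->(0,4)->EXIT | p2:escaped | p3:escaped | p4:(0,2)->(0,3)
Step 8: p0:escaped | p1:escaped | p2:escaped | p3:escaped | p4:(0,3)->(0,4)->EXIT
Exit steps: [7, 7, 4, 6, 8]
First to escape: p2 at step 4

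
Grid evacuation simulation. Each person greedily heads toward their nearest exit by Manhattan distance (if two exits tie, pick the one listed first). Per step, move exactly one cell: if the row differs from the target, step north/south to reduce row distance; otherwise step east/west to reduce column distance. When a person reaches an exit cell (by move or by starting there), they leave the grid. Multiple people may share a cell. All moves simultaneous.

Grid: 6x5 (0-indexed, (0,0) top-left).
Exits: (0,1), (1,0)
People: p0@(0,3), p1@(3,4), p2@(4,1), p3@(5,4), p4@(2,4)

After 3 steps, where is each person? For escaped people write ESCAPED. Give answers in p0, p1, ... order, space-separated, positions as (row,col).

Step 1: p0:(0,3)->(0,2) | p1:(3,4)->(2,4) | p2:(4,1)->(3,1) | p3:(5,4)->(4,4) | p4:(2,4)->(1,4)
Step 2: p0:(0,2)->(0,1)->EXIT | p1:(2,4)->(1,4) | p2:(3,1)->(2,1) | p3:(4,4)->(3,4) | p4:(1,4)->(0,4)
Step 3: p0:escaped | p1:(1,4)->(0,4) | p2:(2,1)->(1,1) | p3:(3,4)->(2,4) | p4:(0,4)->(0,3)

ESCAPED (0,4) (1,1) (2,4) (0,3)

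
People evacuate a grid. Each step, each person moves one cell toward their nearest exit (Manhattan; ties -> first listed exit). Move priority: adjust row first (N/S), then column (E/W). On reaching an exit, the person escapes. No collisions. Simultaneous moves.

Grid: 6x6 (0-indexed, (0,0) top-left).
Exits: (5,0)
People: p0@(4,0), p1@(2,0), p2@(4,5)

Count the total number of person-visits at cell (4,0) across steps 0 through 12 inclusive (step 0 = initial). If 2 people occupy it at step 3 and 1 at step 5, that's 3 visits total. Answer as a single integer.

Step 0: p0@(4,0) p1@(2,0) p2@(4,5) -> at (4,0): 1 [p0], cum=1
Step 1: p0@ESC p1@(3,0) p2@(5,5) -> at (4,0): 0 [-], cum=1
Step 2: p0@ESC p1@(4,0) p2@(5,4) -> at (4,0): 1 [p1], cum=2
Step 3: p0@ESC p1@ESC p2@(5,3) -> at (4,0): 0 [-], cum=2
Step 4: p0@ESC p1@ESC p2@(5,2) -> at (4,0): 0 [-], cum=2
Step 5: p0@ESC p1@ESC p2@(5,1) -> at (4,0): 0 [-], cum=2
Step 6: p0@ESC p1@ESC p2@ESC -> at (4,0): 0 [-], cum=2
Total visits = 2

Answer: 2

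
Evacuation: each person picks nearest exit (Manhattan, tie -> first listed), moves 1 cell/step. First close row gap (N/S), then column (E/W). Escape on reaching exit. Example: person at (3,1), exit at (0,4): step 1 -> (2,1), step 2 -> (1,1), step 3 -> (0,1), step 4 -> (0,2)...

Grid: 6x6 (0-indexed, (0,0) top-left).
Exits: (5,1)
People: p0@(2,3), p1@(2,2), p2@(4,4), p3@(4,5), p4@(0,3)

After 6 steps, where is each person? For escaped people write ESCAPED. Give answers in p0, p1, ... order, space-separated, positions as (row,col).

Step 1: p0:(2,3)->(3,3) | p1:(2,2)->(3,2) | p2:(4,4)->(5,4) | p3:(4,5)->(5,5) | p4:(0,3)->(1,3)
Step 2: p0:(3,3)->(4,3) | p1:(3,2)->(4,2) | p2:(5,4)->(5,3) | p3:(5,5)->(5,4) | p4:(1,3)->(2,3)
Step 3: p0:(4,3)->(5,3) | p1:(4,2)->(5,2) | p2:(5,3)->(5,2) | p3:(5,4)->(5,3) | p4:(2,3)->(3,3)
Step 4: p0:(5,3)->(5,2) | p1:(5,2)->(5,1)->EXIT | p2:(5,2)->(5,1)->EXIT | p3:(5,3)->(5,2) | p4:(3,3)->(4,3)
Step 5: p0:(5,2)->(5,1)->EXIT | p1:escaped | p2:escaped | p3:(5,2)->(5,1)->EXIT | p4:(4,3)->(5,3)
Step 6: p0:escaped | p1:escaped | p2:escaped | p3:escaped | p4:(5,3)->(5,2)

ESCAPED ESCAPED ESCAPED ESCAPED (5,2)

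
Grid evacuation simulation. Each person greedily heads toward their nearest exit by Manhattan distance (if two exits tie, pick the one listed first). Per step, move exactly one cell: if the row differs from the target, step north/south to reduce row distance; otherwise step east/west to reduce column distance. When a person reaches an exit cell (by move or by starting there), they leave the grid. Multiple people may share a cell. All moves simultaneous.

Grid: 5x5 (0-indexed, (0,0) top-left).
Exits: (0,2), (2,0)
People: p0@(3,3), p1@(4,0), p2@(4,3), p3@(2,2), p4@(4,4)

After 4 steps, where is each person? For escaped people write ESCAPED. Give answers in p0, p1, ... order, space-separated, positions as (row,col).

Step 1: p0:(3,3)->(2,3) | p1:(4,0)->(3,0) | p2:(4,3)->(3,3) | p3:(2,2)->(1,2) | p4:(4,4)->(3,4)
Step 2: p0:(2,3)->(1,3) | p1:(3,0)->(2,0)->EXIT | p2:(3,3)->(2,3) | p3:(1,2)->(0,2)->EXIT | p4:(3,4)->(2,4)
Step 3: p0:(1,3)->(0,3) | p1:escaped | p2:(2,3)->(1,3) | p3:escaped | p4:(2,4)->(1,4)
Step 4: p0:(0,3)->(0,2)->EXIT | p1:escaped | p2:(1,3)->(0,3) | p3:escaped | p4:(1,4)->(0,4)

ESCAPED ESCAPED (0,3) ESCAPED (0,4)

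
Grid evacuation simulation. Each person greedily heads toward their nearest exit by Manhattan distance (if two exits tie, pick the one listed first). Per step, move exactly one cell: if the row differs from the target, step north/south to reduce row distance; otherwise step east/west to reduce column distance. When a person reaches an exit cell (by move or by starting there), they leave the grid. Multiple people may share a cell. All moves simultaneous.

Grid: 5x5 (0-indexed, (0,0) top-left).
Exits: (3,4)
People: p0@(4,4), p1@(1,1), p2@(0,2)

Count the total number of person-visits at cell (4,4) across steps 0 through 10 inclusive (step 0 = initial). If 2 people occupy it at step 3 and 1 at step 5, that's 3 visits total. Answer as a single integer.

Answer: 1

Derivation:
Step 0: p0@(4,4) p1@(1,1) p2@(0,2) -> at (4,4): 1 [p0], cum=1
Step 1: p0@ESC p1@(2,1) p2@(1,2) -> at (4,4): 0 [-], cum=1
Step 2: p0@ESC p1@(3,1) p2@(2,2) -> at (4,4): 0 [-], cum=1
Step 3: p0@ESC p1@(3,2) p2@(3,2) -> at (4,4): 0 [-], cum=1
Step 4: p0@ESC p1@(3,3) p2@(3,3) -> at (4,4): 0 [-], cum=1
Step 5: p0@ESC p1@ESC p2@ESC -> at (4,4): 0 [-], cum=1
Total visits = 1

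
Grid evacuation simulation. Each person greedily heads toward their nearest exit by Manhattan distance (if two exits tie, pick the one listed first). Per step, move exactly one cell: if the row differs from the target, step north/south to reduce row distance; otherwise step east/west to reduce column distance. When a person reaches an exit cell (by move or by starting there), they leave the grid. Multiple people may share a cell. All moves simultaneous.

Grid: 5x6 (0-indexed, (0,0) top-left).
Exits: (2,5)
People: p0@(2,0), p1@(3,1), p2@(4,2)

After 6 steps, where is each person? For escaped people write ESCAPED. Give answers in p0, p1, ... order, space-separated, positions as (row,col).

Step 1: p0:(2,0)->(2,1) | p1:(3,1)->(2,1) | p2:(4,2)->(3,2)
Step 2: p0:(2,1)->(2,2) | p1:(2,1)->(2,2) | p2:(3,2)->(2,2)
Step 3: p0:(2,2)->(2,3) | p1:(2,2)->(2,3) | p2:(2,2)->(2,3)
Step 4: p0:(2,3)->(2,4) | p1:(2,3)->(2,4) | p2:(2,3)->(2,4)
Step 5: p0:(2,4)->(2,5)->EXIT | p1:(2,4)->(2,5)->EXIT | p2:(2,4)->(2,5)->EXIT

ESCAPED ESCAPED ESCAPED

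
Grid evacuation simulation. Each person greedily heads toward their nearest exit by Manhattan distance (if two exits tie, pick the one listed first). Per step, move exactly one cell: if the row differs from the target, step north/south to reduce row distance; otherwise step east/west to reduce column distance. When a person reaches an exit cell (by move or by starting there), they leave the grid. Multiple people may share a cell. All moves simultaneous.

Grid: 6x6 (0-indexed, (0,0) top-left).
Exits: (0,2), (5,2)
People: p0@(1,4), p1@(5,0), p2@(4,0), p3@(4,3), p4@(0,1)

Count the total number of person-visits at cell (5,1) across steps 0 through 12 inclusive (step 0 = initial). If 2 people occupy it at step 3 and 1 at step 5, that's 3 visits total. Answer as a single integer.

Answer: 2

Derivation:
Step 0: p0@(1,4) p1@(5,0) p2@(4,0) p3@(4,3) p4@(0,1) -> at (5,1): 0 [-], cum=0
Step 1: p0@(0,4) p1@(5,1) p2@(5,0) p3@(5,3) p4@ESC -> at (5,1): 1 [p1], cum=1
Step 2: p0@(0,3) p1@ESC p2@(5,1) p3@ESC p4@ESC -> at (5,1): 1 [p2], cum=2
Step 3: p0@ESC p1@ESC p2@ESC p3@ESC p4@ESC -> at (5,1): 0 [-], cum=2
Total visits = 2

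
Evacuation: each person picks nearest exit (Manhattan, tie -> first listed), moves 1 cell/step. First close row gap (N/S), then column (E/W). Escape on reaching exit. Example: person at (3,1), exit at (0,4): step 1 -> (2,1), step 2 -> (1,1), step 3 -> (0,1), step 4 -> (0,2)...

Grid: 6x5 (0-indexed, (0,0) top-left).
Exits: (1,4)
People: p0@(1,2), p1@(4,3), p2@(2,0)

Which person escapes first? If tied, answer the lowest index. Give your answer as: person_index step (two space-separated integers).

Answer: 0 2

Derivation:
Step 1: p0:(1,2)->(1,3) | p1:(4,3)->(3,3) | p2:(2,0)->(1,0)
Step 2: p0:(1,3)->(1,4)->EXIT | p1:(3,3)->(2,3) | p2:(1,0)->(1,1)
Step 3: p0:escaped | p1:(2,3)->(1,3) | p2:(1,1)->(1,2)
Step 4: p0:escaped | p1:(1,3)->(1,4)->EXIT | p2:(1,2)->(1,3)
Step 5: p0:escaped | p1:escaped | p2:(1,3)->(1,4)->EXIT
Exit steps: [2, 4, 5]
First to escape: p0 at step 2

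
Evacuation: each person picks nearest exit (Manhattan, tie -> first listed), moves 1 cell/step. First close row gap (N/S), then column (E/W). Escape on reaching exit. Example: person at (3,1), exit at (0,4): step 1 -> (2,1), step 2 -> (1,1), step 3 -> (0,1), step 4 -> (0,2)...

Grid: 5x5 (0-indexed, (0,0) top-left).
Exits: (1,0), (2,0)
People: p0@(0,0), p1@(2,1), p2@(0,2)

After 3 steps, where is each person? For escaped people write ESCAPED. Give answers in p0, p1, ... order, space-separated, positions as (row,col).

Step 1: p0:(0,0)->(1,0)->EXIT | p1:(2,1)->(2,0)->EXIT | p2:(0,2)->(1,2)
Step 2: p0:escaped | p1:escaped | p2:(1,2)->(1,1)
Step 3: p0:escaped | p1:escaped | p2:(1,1)->(1,0)->EXIT

ESCAPED ESCAPED ESCAPED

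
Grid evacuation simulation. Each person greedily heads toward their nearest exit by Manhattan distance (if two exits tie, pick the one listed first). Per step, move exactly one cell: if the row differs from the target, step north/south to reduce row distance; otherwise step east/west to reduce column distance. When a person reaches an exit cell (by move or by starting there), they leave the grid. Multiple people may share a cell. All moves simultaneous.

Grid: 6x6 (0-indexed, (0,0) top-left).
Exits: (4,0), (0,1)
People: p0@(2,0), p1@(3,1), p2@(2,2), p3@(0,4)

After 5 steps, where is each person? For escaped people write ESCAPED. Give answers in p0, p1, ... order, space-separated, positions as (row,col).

Step 1: p0:(2,0)->(3,0) | p1:(3,1)->(4,1) | p2:(2,2)->(1,2) | p3:(0,4)->(0,3)
Step 2: p0:(3,0)->(4,0)->EXIT | p1:(4,1)->(4,0)->EXIT | p2:(1,2)->(0,2) | p3:(0,3)->(0,2)
Step 3: p0:escaped | p1:escaped | p2:(0,2)->(0,1)->EXIT | p3:(0,2)->(0,1)->EXIT

ESCAPED ESCAPED ESCAPED ESCAPED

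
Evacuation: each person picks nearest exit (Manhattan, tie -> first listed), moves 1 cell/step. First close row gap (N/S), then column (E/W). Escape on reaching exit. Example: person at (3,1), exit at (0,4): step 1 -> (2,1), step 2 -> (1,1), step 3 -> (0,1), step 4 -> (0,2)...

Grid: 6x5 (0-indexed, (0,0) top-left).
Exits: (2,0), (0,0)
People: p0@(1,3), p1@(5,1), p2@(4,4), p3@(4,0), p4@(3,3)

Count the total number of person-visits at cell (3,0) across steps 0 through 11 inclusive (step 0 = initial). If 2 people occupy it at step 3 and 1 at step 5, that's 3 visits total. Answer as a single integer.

Step 0: p0@(1,3) p1@(5,1) p2@(4,4) p3@(4,0) p4@(3,3) -> at (3,0): 0 [-], cum=0
Step 1: p0@(2,3) p1@(4,1) p2@(3,4) p3@(3,0) p4@(2,3) -> at (3,0): 1 [p3], cum=1
Step 2: p0@(2,2) p1@(3,1) p2@(2,4) p3@ESC p4@(2,2) -> at (3,0): 0 [-], cum=1
Step 3: p0@(2,1) p1@(2,1) p2@(2,3) p3@ESC p4@(2,1) -> at (3,0): 0 [-], cum=1
Step 4: p0@ESC p1@ESC p2@(2,2) p3@ESC p4@ESC -> at (3,0): 0 [-], cum=1
Step 5: p0@ESC p1@ESC p2@(2,1) p3@ESC p4@ESC -> at (3,0): 0 [-], cum=1
Step 6: p0@ESC p1@ESC p2@ESC p3@ESC p4@ESC -> at (3,0): 0 [-], cum=1
Total visits = 1

Answer: 1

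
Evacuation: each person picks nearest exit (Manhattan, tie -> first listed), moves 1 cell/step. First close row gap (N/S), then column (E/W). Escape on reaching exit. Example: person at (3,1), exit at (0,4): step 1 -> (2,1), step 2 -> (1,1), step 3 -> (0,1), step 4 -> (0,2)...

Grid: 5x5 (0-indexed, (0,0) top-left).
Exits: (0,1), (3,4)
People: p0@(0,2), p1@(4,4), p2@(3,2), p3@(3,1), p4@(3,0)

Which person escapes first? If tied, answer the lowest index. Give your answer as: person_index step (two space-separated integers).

Step 1: p0:(0,2)->(0,1)->EXIT | p1:(4,4)->(3,4)->EXIT | p2:(3,2)->(3,3) | p3:(3,1)->(2,1) | p4:(3,0)->(2,0)
Step 2: p0:escaped | p1:escaped | p2:(3,3)->(3,4)->EXIT | p3:(2,1)->(1,1) | p4:(2,0)->(1,0)
Step 3: p0:escaped | p1:escaped | p2:escaped | p3:(1,1)->(0,1)->EXIT | p4:(1,0)->(0,0)
Step 4: p0:escaped | p1:escaped | p2:escaped | p3:escaped | p4:(0,0)->(0,1)->EXIT
Exit steps: [1, 1, 2, 3, 4]
First to escape: p0 at step 1

Answer: 0 1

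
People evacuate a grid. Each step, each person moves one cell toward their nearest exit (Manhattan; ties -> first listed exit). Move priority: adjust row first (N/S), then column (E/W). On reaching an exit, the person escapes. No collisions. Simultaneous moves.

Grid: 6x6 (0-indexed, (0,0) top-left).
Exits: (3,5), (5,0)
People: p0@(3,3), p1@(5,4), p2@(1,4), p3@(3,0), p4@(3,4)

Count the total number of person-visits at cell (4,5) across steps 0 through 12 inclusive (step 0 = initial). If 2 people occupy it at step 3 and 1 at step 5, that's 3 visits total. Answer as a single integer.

Answer: 0

Derivation:
Step 0: p0@(3,3) p1@(5,4) p2@(1,4) p3@(3,0) p4@(3,4) -> at (4,5): 0 [-], cum=0
Step 1: p0@(3,4) p1@(4,4) p2@(2,4) p3@(4,0) p4@ESC -> at (4,5): 0 [-], cum=0
Step 2: p0@ESC p1@(3,4) p2@(3,4) p3@ESC p4@ESC -> at (4,5): 0 [-], cum=0
Step 3: p0@ESC p1@ESC p2@ESC p3@ESC p4@ESC -> at (4,5): 0 [-], cum=0
Total visits = 0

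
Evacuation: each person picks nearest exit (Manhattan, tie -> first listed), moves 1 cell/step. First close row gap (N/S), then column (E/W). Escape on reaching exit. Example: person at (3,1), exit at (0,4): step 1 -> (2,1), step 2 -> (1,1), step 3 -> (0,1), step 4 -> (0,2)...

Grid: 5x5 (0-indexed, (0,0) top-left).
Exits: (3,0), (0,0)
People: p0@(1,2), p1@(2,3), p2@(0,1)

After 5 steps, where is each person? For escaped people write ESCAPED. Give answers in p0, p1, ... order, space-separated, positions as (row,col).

Step 1: p0:(1,2)->(0,2) | p1:(2,3)->(3,3) | p2:(0,1)->(0,0)->EXIT
Step 2: p0:(0,2)->(0,1) | p1:(3,3)->(3,2) | p2:escaped
Step 3: p0:(0,1)->(0,0)->EXIT | p1:(3,2)->(3,1) | p2:escaped
Step 4: p0:escaped | p1:(3,1)->(3,0)->EXIT | p2:escaped

ESCAPED ESCAPED ESCAPED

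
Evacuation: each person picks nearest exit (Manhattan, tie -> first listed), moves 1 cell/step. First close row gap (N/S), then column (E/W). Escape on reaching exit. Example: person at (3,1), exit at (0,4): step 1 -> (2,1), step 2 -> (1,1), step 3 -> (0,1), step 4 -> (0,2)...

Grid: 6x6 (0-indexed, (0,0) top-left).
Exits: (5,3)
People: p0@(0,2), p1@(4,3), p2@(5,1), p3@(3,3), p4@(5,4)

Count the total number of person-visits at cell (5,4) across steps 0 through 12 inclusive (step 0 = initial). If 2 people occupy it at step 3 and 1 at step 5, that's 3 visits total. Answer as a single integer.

Step 0: p0@(0,2) p1@(4,3) p2@(5,1) p3@(3,3) p4@(5,4) -> at (5,4): 1 [p4], cum=1
Step 1: p0@(1,2) p1@ESC p2@(5,2) p3@(4,3) p4@ESC -> at (5,4): 0 [-], cum=1
Step 2: p0@(2,2) p1@ESC p2@ESC p3@ESC p4@ESC -> at (5,4): 0 [-], cum=1
Step 3: p0@(3,2) p1@ESC p2@ESC p3@ESC p4@ESC -> at (5,4): 0 [-], cum=1
Step 4: p0@(4,2) p1@ESC p2@ESC p3@ESC p4@ESC -> at (5,4): 0 [-], cum=1
Step 5: p0@(5,2) p1@ESC p2@ESC p3@ESC p4@ESC -> at (5,4): 0 [-], cum=1
Step 6: p0@ESC p1@ESC p2@ESC p3@ESC p4@ESC -> at (5,4): 0 [-], cum=1
Total visits = 1

Answer: 1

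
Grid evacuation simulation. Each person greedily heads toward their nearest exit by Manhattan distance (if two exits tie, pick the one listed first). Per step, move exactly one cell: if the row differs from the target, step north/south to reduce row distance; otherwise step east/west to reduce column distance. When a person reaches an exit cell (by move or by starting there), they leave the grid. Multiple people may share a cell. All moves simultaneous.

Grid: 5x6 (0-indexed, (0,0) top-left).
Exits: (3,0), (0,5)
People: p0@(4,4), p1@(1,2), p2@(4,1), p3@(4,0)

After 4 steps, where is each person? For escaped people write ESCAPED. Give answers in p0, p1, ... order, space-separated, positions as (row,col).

Step 1: p0:(4,4)->(3,4) | p1:(1,2)->(2,2) | p2:(4,1)->(3,1) | p3:(4,0)->(3,0)->EXIT
Step 2: p0:(3,4)->(3,3) | p1:(2,2)->(3,2) | p2:(3,1)->(3,0)->EXIT | p3:escaped
Step 3: p0:(3,3)->(3,2) | p1:(3,2)->(3,1) | p2:escaped | p3:escaped
Step 4: p0:(3,2)->(3,1) | p1:(3,1)->(3,0)->EXIT | p2:escaped | p3:escaped

(3,1) ESCAPED ESCAPED ESCAPED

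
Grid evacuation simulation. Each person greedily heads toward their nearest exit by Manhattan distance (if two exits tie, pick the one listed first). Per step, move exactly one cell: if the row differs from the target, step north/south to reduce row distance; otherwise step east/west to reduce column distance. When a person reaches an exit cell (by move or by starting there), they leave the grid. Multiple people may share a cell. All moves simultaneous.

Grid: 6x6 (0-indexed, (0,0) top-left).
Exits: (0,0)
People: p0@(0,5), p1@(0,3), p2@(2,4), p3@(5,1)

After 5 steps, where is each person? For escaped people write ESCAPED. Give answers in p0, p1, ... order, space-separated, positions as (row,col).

Step 1: p0:(0,5)->(0,4) | p1:(0,3)->(0,2) | p2:(2,4)->(1,4) | p3:(5,1)->(4,1)
Step 2: p0:(0,4)->(0,3) | p1:(0,2)->(0,1) | p2:(1,4)->(0,4) | p3:(4,1)->(3,1)
Step 3: p0:(0,3)->(0,2) | p1:(0,1)->(0,0)->EXIT | p2:(0,4)->(0,3) | p3:(3,1)->(2,1)
Step 4: p0:(0,2)->(0,1) | p1:escaped | p2:(0,3)->(0,2) | p3:(2,1)->(1,1)
Step 5: p0:(0,1)->(0,0)->EXIT | p1:escaped | p2:(0,2)->(0,1) | p3:(1,1)->(0,1)

ESCAPED ESCAPED (0,1) (0,1)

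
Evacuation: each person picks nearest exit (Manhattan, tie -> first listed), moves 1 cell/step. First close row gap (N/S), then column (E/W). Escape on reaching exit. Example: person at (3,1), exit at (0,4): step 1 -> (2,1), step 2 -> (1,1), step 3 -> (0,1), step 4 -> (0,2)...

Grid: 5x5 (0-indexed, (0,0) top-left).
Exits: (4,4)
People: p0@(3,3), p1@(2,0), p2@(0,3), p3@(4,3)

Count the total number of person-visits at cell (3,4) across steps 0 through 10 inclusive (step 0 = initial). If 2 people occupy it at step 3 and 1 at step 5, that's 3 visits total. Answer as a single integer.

Answer: 0

Derivation:
Step 0: p0@(3,3) p1@(2,0) p2@(0,3) p3@(4,3) -> at (3,4): 0 [-], cum=0
Step 1: p0@(4,3) p1@(3,0) p2@(1,3) p3@ESC -> at (3,4): 0 [-], cum=0
Step 2: p0@ESC p1@(4,0) p2@(2,3) p3@ESC -> at (3,4): 0 [-], cum=0
Step 3: p0@ESC p1@(4,1) p2@(3,3) p3@ESC -> at (3,4): 0 [-], cum=0
Step 4: p0@ESC p1@(4,2) p2@(4,3) p3@ESC -> at (3,4): 0 [-], cum=0
Step 5: p0@ESC p1@(4,3) p2@ESC p3@ESC -> at (3,4): 0 [-], cum=0
Step 6: p0@ESC p1@ESC p2@ESC p3@ESC -> at (3,4): 0 [-], cum=0
Total visits = 0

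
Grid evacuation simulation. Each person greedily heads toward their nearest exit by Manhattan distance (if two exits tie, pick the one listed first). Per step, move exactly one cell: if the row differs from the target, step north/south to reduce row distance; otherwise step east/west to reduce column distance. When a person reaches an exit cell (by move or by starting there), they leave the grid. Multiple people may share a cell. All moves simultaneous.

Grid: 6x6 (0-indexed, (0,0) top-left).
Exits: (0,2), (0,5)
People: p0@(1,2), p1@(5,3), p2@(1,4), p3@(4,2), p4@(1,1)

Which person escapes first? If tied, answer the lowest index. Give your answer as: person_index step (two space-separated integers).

Step 1: p0:(1,2)->(0,2)->EXIT | p1:(5,3)->(4,3) | p2:(1,4)->(0,4) | p3:(4,2)->(3,2) | p4:(1,1)->(0,1)
Step 2: p0:escaped | p1:(4,3)->(3,3) | p2:(0,4)->(0,5)->EXIT | p3:(3,2)->(2,2) | p4:(0,1)->(0,2)->EXIT
Step 3: p0:escaped | p1:(3,3)->(2,3) | p2:escaped | p3:(2,2)->(1,2) | p4:escaped
Step 4: p0:escaped | p1:(2,3)->(1,3) | p2:escaped | p3:(1,2)->(0,2)->EXIT | p4:escaped
Step 5: p0:escaped | p1:(1,3)->(0,3) | p2:escaped | p3:escaped | p4:escaped
Step 6: p0:escaped | p1:(0,3)->(0,2)->EXIT | p2:escaped | p3:escaped | p4:escaped
Exit steps: [1, 6, 2, 4, 2]
First to escape: p0 at step 1

Answer: 0 1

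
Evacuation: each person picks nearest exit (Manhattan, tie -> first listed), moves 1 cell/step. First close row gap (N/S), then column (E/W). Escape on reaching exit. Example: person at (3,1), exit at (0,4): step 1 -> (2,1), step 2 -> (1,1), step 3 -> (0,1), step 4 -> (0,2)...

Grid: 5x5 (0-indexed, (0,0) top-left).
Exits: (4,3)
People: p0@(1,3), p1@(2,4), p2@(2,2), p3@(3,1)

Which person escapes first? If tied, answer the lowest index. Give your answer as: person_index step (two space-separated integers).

Answer: 0 3

Derivation:
Step 1: p0:(1,3)->(2,3) | p1:(2,4)->(3,4) | p2:(2,2)->(3,2) | p3:(3,1)->(4,1)
Step 2: p0:(2,3)->(3,3) | p1:(3,4)->(4,4) | p2:(3,2)->(4,2) | p3:(4,1)->(4,2)
Step 3: p0:(3,3)->(4,3)->EXIT | p1:(4,4)->(4,3)->EXIT | p2:(4,2)->(4,3)->EXIT | p3:(4,2)->(4,3)->EXIT
Exit steps: [3, 3, 3, 3]
First to escape: p0 at step 3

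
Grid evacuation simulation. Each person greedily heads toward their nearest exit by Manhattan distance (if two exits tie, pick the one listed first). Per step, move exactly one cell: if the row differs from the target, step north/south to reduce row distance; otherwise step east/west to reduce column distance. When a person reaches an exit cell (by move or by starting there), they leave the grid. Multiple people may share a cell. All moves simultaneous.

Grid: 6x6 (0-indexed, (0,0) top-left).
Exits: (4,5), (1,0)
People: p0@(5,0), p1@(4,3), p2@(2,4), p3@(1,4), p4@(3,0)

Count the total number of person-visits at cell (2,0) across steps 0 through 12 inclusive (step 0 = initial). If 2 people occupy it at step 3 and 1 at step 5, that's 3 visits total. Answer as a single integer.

Step 0: p0@(5,0) p1@(4,3) p2@(2,4) p3@(1,4) p4@(3,0) -> at (2,0): 0 [-], cum=0
Step 1: p0@(4,0) p1@(4,4) p2@(3,4) p3@(2,4) p4@(2,0) -> at (2,0): 1 [p4], cum=1
Step 2: p0@(3,0) p1@ESC p2@(4,4) p3@(3,4) p4@ESC -> at (2,0): 0 [-], cum=1
Step 3: p0@(2,0) p1@ESC p2@ESC p3@(4,4) p4@ESC -> at (2,0): 1 [p0], cum=2
Step 4: p0@ESC p1@ESC p2@ESC p3@ESC p4@ESC -> at (2,0): 0 [-], cum=2
Total visits = 2

Answer: 2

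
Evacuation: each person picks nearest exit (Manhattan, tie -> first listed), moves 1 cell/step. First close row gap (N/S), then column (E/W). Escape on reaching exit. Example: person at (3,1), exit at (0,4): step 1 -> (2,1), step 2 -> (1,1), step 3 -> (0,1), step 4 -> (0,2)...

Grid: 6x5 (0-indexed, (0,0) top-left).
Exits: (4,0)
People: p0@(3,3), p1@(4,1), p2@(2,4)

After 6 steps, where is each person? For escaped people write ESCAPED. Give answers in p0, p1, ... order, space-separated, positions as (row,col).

Step 1: p0:(3,3)->(4,3) | p1:(4,1)->(4,0)->EXIT | p2:(2,4)->(3,4)
Step 2: p0:(4,3)->(4,2) | p1:escaped | p2:(3,4)->(4,4)
Step 3: p0:(4,2)->(4,1) | p1:escaped | p2:(4,4)->(4,3)
Step 4: p0:(4,1)->(4,0)->EXIT | p1:escaped | p2:(4,3)->(4,2)
Step 5: p0:escaped | p1:escaped | p2:(4,2)->(4,1)
Step 6: p0:escaped | p1:escaped | p2:(4,1)->(4,0)->EXIT

ESCAPED ESCAPED ESCAPED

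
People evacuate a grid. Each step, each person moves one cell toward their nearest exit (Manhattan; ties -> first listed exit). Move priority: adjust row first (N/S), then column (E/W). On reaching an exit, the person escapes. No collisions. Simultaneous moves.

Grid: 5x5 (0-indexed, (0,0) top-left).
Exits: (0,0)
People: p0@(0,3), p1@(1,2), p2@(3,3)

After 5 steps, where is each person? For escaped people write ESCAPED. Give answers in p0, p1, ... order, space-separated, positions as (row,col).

Step 1: p0:(0,3)->(0,2) | p1:(1,2)->(0,2) | p2:(3,3)->(2,3)
Step 2: p0:(0,2)->(0,1) | p1:(0,2)->(0,1) | p2:(2,3)->(1,3)
Step 3: p0:(0,1)->(0,0)->EXIT | p1:(0,1)->(0,0)->EXIT | p2:(1,3)->(0,3)
Step 4: p0:escaped | p1:escaped | p2:(0,3)->(0,2)
Step 5: p0:escaped | p1:escaped | p2:(0,2)->(0,1)

ESCAPED ESCAPED (0,1)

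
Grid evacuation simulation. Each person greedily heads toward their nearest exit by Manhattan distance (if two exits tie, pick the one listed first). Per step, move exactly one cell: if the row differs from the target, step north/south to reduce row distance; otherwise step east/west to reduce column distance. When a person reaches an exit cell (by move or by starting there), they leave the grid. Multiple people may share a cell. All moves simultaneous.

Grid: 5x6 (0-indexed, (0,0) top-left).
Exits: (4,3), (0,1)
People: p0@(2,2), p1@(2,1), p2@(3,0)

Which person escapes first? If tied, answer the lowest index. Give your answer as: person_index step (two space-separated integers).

Step 1: p0:(2,2)->(3,2) | p1:(2,1)->(1,1) | p2:(3,0)->(4,0)
Step 2: p0:(3,2)->(4,2) | p1:(1,1)->(0,1)->EXIT | p2:(4,0)->(4,1)
Step 3: p0:(4,2)->(4,3)->EXIT | p1:escaped | p2:(4,1)->(4,2)
Step 4: p0:escaped | p1:escaped | p2:(4,2)->(4,3)->EXIT
Exit steps: [3, 2, 4]
First to escape: p1 at step 2

Answer: 1 2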